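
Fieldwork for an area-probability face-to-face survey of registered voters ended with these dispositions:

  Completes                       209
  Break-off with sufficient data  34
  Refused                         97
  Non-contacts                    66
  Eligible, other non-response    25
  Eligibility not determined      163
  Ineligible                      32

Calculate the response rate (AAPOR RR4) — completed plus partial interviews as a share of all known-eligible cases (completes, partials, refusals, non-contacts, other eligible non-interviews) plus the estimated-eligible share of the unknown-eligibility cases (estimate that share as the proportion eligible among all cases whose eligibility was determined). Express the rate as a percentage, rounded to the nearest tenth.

Num: 209 + 34 = 243
Known eligible: 209 + 34 + 97 + 66 + 25 = 431
e = 431 / (431 + 32) = 431 / 463 = 0.9309
Estimated eligible among unknowns: 0.9309 × 163 = 151.74
Denominator: 431 + 151.74 = 582.74
RR4 = 243 / 582.74 = 0.4170

41.7%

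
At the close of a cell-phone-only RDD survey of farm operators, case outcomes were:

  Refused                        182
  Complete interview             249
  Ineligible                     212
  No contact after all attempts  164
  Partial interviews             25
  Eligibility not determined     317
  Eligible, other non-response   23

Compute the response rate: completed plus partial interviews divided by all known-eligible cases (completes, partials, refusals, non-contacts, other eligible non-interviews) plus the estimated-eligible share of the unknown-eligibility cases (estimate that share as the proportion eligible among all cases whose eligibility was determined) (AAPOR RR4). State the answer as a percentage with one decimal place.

31.1%

Num: 249 + 25 = 274
Determined eligible: 249 + 25 + 182 + 164 + 23 = 643
e = 643 / (643 + 212) = 643 / 855 = 0.7520
Eligible share of unknowns: 0.7520 × 317 = 238.38
Denominator: 643 + 238.38 = 881.38
RR4 = 274 / 881.38 = 0.3109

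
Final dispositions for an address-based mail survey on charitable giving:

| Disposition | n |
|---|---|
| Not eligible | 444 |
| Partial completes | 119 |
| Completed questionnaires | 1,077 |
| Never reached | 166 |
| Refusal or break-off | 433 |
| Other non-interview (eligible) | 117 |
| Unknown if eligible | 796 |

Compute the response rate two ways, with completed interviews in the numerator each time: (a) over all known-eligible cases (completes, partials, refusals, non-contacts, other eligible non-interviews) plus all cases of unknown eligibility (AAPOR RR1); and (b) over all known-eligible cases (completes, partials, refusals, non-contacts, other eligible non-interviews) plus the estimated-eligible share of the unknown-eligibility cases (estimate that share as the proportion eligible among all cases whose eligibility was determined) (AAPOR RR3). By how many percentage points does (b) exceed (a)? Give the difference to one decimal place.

2.3

Num → 1077
Denominator → 1077 + 119 + 433 + 166 + 117 + 796 = 2708
RR1 = 1077 / 2708 = 0.3977
Known eligible → 1077 + 119 + 433 + 166 + 117 = 1912
e = 1912 / (1912 + 444) = 1912 / 2356 = 0.8115
Eligible share of unknowns → 0.8115 × 796 = 645.95
Denominator → 1912 + 645.95 = 2557.95
RR3 = 1077 / 2557.95 = 0.4210
Difference = 42.10 − 39.77 = 2.33 percentage points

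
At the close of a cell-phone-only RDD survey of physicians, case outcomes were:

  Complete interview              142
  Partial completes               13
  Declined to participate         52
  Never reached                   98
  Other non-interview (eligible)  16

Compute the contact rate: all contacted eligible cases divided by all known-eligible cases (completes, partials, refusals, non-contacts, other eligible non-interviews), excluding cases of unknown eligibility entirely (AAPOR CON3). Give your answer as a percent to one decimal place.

Top: 142 + 13 + 52 + 16 = 223
Denom: 142 + 13 + 52 + 98 + 16 = 321
CON3 = 223 / 321 = 0.6947

69.5%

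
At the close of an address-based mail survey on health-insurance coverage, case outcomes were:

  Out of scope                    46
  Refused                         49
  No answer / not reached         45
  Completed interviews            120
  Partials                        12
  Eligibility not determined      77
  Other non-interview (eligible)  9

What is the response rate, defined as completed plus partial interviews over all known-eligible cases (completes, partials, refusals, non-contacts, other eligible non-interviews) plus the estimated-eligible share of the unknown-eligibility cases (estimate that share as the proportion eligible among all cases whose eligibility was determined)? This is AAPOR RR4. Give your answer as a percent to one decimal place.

44.1%

Numerator: 120 + 12 = 132
Determined eligible: 120 + 12 + 49 + 45 + 9 = 235
e = 235 / (235 + 46) = 235 / 281 = 0.8363
Eligible share of unknowns: 0.8363 × 77 = 64.40
Denominator: 235 + 64.40 = 299.40
RR4 = 132 / 299.40 = 0.4409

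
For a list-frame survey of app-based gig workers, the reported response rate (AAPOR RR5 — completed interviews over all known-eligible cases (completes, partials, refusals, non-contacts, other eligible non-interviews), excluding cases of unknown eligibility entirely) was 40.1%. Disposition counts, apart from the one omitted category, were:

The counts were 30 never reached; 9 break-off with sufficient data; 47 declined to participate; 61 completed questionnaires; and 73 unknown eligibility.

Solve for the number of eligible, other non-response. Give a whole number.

RR5 = 61 / D = 0.401
D = 61 / 0.401 = 152.1
Other denominator terms total 147
eligible, other non-response = 152.1 − 147 ≈ 5

5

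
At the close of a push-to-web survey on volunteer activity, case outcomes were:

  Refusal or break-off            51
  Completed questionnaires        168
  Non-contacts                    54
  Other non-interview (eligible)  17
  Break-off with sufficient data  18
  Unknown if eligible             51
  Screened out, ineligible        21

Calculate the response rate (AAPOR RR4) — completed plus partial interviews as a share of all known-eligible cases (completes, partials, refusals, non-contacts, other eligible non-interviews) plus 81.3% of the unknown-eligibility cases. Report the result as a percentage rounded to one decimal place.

Top → 168 + 18 = 186
Known eligible → 168 + 18 + 51 + 54 + 17 = 308
Estimated eligible among unknowns → 0.8130 × 51 = 41.46
Denom → 308 + 41.46 = 349.46
RR4 = 186 / 349.46 = 0.5322

53.2%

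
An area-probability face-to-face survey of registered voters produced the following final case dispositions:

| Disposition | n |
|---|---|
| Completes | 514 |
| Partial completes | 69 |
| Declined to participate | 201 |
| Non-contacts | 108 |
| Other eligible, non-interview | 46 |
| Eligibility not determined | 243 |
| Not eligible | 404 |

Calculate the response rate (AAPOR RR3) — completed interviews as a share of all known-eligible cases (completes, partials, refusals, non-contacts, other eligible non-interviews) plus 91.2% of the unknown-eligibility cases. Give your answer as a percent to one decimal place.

Num = 514
Known eligible = 514 + 69 + 201 + 108 + 46 = 938
e × U = 0.9120 × 243 = 221.62
Denominator = 938 + 221.62 = 1159.62
RR3 = 514 / 1159.62 = 0.4432

44.3%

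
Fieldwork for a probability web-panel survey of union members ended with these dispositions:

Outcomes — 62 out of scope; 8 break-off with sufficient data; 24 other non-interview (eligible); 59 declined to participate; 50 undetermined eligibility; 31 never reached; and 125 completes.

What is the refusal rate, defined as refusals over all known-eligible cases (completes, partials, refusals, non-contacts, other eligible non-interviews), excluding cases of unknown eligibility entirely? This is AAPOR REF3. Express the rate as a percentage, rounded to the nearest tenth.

Numerator → 59
Denom → 125 + 8 + 59 + 31 + 24 = 247
REF3 = 59 / 247 = 0.2389

23.9%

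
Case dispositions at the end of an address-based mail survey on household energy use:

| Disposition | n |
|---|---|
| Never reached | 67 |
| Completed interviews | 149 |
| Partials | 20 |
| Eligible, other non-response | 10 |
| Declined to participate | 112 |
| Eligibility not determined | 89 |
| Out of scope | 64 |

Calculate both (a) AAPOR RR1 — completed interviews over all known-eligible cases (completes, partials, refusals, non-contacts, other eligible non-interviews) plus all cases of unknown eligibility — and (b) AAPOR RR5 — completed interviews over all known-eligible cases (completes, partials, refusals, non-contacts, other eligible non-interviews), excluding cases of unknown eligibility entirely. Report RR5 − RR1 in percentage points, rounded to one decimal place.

8.3

Numerator = 149
Denom = 149 + 20 + 112 + 67 + 10 + 89 = 447
RR1 = 149 / 447 = 0.3333
Denom = 149 + 20 + 112 + 67 + 10 = 358
RR5 = 149 / 358 = 0.4162
Difference = 41.62 − 33.33 = 8.29 percentage points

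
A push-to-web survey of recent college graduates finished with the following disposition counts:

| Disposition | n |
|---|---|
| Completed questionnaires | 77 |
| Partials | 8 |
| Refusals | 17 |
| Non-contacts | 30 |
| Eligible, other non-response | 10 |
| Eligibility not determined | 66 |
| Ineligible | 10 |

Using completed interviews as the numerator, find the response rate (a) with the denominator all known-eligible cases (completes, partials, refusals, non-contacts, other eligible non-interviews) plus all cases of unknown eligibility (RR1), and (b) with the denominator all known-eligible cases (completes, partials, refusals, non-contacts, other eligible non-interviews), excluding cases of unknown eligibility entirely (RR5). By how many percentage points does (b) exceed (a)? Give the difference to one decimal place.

17.2

Num: 77
Denom: 77 + 8 + 17 + 30 + 10 + 66 = 208
RR1 = 77 / 208 = 0.3702
Denom: 77 + 8 + 17 + 30 + 10 = 142
RR5 = 77 / 142 = 0.5423
Difference = 54.23 − 37.02 = 17.21 percentage points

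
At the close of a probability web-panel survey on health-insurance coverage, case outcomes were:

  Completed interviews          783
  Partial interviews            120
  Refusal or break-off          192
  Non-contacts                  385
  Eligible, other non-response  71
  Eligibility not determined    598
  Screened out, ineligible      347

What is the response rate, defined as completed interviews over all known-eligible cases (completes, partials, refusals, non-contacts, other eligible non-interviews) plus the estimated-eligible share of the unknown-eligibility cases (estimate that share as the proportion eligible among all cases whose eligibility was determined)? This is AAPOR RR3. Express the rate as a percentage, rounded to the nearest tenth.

38.4%

Num: 783
Determined eligible: 783 + 120 + 192 + 385 + 71 = 1551
e = 1551 / (1551 + 347) = 1551 / 1898 = 0.8172
Eligible share of unknowns: 0.8172 × 598 = 488.69
Denom: 1551 + 488.69 = 2039.69
RR3 = 783 / 2039.69 = 0.3839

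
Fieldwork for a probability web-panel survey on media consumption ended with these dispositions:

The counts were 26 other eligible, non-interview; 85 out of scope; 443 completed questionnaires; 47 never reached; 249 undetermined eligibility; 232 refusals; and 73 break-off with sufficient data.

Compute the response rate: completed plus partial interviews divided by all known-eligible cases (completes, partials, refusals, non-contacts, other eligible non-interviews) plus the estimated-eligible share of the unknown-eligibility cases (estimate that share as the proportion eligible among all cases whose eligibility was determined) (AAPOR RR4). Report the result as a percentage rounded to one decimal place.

49.3%

Numerator: 443 + 73 = 516
Determined eligible: 443 + 73 + 232 + 47 + 26 = 821
e = 821 / (821 + 85) = 821 / 906 = 0.9062
Eligible share of unknowns: 0.9062 × 249 = 225.64
Base: 821 + 225.64 = 1046.64
RR4 = 516 / 1046.64 = 0.4930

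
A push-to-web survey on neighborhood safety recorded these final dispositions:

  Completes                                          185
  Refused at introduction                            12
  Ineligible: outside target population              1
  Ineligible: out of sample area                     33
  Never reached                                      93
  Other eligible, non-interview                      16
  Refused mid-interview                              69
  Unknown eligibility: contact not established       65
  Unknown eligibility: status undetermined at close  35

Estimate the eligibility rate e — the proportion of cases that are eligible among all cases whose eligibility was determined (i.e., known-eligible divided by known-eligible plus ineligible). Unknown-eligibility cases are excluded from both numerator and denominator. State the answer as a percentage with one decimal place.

Refusal or break-off = 12 + 69 = 81
Unknown eligibility = 65 + 35 = 100
Not eligible = 1 + 33 = 34
Eligible (known): 185 + 81 + 93 + 16 = 375
e = 375 / (375 + 34) = 375 / 409 = 0.9169

91.7%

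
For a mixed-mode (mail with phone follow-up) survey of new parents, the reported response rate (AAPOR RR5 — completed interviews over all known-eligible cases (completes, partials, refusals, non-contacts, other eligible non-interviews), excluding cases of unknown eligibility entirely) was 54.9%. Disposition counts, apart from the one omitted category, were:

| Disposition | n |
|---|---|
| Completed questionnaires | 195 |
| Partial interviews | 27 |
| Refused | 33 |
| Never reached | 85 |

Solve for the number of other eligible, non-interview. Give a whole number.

RR5 = 195 / D = 0.549
D = 195 / 0.549 = 355.2
Rest of base = 340
other eligible, non-interview = 355.2 − 340 ≈ 15

15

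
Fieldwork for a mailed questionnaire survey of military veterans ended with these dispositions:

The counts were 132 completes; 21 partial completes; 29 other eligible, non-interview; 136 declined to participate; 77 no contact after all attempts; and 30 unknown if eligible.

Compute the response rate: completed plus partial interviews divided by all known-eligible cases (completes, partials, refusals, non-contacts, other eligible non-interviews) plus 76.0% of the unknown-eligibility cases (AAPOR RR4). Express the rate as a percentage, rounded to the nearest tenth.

36.6%

Top: 132 + 21 = 153
Determined eligible: 132 + 21 + 136 + 77 + 29 = 395
e × U: 0.7600 × 30 = 22.80
Denom: 395 + 22.80 = 417.80
RR4 = 153 / 417.80 = 0.3662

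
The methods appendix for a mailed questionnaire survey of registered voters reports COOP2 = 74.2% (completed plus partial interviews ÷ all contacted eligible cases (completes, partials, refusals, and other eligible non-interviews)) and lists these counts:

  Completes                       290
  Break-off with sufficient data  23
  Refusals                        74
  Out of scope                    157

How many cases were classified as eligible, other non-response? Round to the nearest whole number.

35

Numerator: 290 + 23 = 313
COOP2 = 313 / D = 0.742
D = 313 / 0.742 = 421.8
Other denominator terms total 387
eligible, other non-response = 421.8 − 387 ≈ 35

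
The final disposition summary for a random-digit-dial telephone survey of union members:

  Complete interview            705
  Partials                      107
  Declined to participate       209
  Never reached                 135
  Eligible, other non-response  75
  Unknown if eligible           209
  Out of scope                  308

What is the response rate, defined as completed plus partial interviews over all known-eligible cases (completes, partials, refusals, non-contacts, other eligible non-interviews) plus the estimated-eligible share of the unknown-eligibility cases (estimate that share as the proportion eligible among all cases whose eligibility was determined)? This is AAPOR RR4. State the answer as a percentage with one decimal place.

Num → 705 + 107 = 812
Eligible (known) → 705 + 107 + 209 + 135 + 75 = 1231
e = 1231 / (1231 + 308) = 1231 / 1539 = 0.7999
e × U → 0.7999 × 209 = 167.18
Base → 1231 + 167.18 = 1398.18
RR4 = 812 / 1398.18 = 0.5808

58.1%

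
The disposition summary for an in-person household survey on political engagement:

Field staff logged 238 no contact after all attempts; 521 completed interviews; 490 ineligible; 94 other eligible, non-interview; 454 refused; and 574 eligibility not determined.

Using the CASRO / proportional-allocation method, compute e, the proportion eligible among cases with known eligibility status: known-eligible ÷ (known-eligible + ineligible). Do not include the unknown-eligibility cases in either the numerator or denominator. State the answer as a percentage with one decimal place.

Determined eligible → 521 + 454 + 238 + 94 = 1307
e = 1307 / (1307 + 490) = 1307 / 1797 = 0.7273

72.7%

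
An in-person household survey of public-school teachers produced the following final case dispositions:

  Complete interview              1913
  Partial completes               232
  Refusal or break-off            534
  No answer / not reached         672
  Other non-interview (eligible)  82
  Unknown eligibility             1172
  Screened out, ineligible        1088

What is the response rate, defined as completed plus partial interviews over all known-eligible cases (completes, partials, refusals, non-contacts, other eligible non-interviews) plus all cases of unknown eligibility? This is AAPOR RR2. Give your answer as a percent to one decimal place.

46.6%

Top → 1913 + 232 = 2145
Base → 1913 + 232 + 534 + 672 + 82 + 1172 = 4605
RR2 = 2145 / 4605 = 0.4658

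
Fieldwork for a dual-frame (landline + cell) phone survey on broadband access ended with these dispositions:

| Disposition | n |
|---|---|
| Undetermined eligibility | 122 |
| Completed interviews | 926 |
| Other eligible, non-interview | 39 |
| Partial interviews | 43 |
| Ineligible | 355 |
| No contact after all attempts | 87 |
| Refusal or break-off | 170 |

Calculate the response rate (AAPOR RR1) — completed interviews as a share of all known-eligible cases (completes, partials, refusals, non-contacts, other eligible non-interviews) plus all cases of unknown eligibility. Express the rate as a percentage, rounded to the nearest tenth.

Numerator → 926
Base → 926 + 43 + 170 + 87 + 39 + 122 = 1387
RR1 = 926 / 1387 = 0.6676

66.8%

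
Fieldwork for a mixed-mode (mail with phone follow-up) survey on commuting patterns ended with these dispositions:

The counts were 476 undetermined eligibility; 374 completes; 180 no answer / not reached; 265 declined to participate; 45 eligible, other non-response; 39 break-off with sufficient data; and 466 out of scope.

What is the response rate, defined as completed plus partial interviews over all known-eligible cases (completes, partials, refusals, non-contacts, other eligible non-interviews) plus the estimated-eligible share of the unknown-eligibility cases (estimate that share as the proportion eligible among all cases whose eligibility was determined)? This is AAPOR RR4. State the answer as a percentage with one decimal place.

33.9%

Numerator = 374 + 39 = 413
Eligible (known) = 374 + 39 + 265 + 180 + 45 = 903
e = 903 / (903 + 466) = 903 / 1369 = 0.6596
Eligible share of unknowns = 0.6596 × 476 = 313.97
Denom = 903 + 313.97 = 1216.97
RR4 = 413 / 1216.97 = 0.3394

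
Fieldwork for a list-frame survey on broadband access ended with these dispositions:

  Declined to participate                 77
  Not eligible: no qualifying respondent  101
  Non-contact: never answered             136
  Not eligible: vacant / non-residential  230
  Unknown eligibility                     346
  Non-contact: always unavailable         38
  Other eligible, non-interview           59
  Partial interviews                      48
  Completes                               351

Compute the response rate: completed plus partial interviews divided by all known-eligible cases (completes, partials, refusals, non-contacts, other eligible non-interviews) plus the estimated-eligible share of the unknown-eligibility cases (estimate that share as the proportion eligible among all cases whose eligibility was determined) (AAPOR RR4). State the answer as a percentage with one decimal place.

42.2%

No answer / not reached = 136 + 38 = 174
Out of scope = 101 + 230 = 331
Top: 351 + 48 = 399
Determined eligible: 351 + 48 + 77 + 174 + 59 = 709
e = 709 / (709 + 331) = 709 / 1040 = 0.6817
Eligible share of unknowns: 0.6817 × 346 = 235.87
Denom: 709 + 235.87 = 944.87
RR4 = 399 / 944.87 = 0.4223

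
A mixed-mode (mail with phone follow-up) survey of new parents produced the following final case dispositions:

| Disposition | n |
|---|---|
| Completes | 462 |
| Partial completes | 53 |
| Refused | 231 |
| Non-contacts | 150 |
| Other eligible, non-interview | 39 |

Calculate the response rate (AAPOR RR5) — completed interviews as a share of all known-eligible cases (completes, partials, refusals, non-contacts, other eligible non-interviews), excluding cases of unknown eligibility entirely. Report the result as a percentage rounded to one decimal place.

Numerator → 462
Denominator → 462 + 53 + 231 + 150 + 39 = 935
RR5 = 462 / 935 = 0.4941

49.4%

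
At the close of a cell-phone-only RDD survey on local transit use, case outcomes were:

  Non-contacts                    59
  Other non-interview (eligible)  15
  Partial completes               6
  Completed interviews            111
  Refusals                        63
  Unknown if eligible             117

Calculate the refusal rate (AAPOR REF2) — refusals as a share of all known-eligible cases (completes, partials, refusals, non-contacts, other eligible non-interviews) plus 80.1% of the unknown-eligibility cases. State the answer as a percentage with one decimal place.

18.1%

Num → 63
Known eligible → 111 + 6 + 63 + 59 + 15 = 254
e × U → 0.8010 × 117 = 93.72
Denom → 254 + 93.72 = 347.72
REF2 = 63 / 347.72 = 0.1812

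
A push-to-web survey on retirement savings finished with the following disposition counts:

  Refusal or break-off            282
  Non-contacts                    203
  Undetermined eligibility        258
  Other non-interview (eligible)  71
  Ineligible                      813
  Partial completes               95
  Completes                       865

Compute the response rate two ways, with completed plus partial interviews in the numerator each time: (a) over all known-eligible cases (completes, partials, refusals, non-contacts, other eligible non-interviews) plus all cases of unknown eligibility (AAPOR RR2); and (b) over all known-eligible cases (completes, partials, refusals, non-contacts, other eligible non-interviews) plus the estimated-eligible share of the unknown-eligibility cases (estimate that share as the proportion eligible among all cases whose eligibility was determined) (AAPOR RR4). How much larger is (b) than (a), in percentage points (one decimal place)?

Numerator: 865 + 95 = 960
Denom: 865 + 95 + 282 + 203 + 71 + 258 = 1774
RR2 = 960 / 1774 = 0.5411
Known eligible: 865 + 95 + 282 + 203 + 71 = 1516
e = 1516 / (1516 + 813) = 1516 / 2329 = 0.6509
Eligible share of unknowns: 0.6509 × 258 = 167.93
Denom: 1516 + 167.93 = 1683.93
RR4 = 960 / 1683.93 = 0.5701
Difference = 57.01 − 54.11 = 2.90 percentage points

2.9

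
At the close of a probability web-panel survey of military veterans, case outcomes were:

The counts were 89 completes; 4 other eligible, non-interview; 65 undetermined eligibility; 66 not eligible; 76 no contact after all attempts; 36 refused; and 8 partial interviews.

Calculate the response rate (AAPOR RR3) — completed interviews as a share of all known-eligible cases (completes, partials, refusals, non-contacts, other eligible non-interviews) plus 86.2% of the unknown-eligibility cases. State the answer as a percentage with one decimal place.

33.1%

Numerator → 89
Known eligible → 89 + 8 + 36 + 76 + 4 = 213
e × U → 0.8620 × 65 = 56.03
Denominator → 213 + 56.03 = 269.03
RR3 = 89 / 269.03 = 0.3308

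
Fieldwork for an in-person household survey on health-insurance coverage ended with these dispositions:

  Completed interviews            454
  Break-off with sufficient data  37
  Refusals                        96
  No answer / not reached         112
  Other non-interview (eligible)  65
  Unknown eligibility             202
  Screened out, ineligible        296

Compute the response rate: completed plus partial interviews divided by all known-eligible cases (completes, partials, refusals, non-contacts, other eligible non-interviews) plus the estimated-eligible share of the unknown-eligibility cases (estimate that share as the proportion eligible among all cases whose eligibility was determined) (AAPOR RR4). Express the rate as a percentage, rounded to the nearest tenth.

54.0%

Top: 454 + 37 = 491
Eligible (known): 454 + 37 + 96 + 112 + 65 = 764
e = 764 / (764 + 296) = 764 / 1060 = 0.7208
Estimated eligible among unknowns: 0.7208 × 202 = 145.60
Denom: 764 + 145.60 = 909.60
RR4 = 491 / 909.60 = 0.5398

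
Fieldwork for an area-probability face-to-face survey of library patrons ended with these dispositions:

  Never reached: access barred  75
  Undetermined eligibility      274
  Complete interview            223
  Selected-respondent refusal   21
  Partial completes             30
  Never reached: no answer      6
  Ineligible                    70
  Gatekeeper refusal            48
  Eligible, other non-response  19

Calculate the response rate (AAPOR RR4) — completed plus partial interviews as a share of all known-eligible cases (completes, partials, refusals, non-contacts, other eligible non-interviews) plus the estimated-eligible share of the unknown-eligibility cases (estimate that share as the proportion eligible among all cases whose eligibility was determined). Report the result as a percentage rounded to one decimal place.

Refusal or break-off = 48 + 21 = 69
No answer / not reached = 6 + 75 = 81
Top: 223 + 30 = 253
Eligible (known): 223 + 30 + 69 + 81 + 19 = 422
e = 422 / (422 + 70) = 422 / 492 = 0.8577
e × U: 0.8577 × 274 = 235.01
Denominator: 422 + 235.01 = 657.01
RR4 = 253 / 657.01 = 0.3851

38.5%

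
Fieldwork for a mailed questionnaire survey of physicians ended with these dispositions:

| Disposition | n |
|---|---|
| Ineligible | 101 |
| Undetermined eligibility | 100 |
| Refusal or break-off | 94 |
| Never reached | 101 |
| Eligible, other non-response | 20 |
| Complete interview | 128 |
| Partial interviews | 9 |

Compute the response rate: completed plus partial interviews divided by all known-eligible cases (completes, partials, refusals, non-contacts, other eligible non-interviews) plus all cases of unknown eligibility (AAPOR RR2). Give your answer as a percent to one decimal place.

30.3%

Top → 128 + 9 = 137
Denominator → 128 + 9 + 94 + 101 + 20 + 100 = 452
RR2 = 137 / 452 = 0.3031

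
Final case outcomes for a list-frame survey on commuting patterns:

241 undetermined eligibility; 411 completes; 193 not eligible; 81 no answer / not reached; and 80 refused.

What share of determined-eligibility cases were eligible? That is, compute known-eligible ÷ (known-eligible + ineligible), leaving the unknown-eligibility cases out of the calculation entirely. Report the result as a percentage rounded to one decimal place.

74.8%

Known eligible: 411 + 80 + 81 = 572
e = 572 / (572 + 193) = 572 / 765 = 0.7477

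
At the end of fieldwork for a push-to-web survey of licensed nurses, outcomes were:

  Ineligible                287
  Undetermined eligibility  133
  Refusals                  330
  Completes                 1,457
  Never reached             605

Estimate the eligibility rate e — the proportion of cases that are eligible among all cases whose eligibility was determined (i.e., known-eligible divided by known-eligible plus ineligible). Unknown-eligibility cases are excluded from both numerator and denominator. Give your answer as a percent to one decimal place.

89.3%

Known eligible = 1457 + 330 + 605 = 2392
e = 2392 / (2392 + 287) = 2392 / 2679 = 0.8929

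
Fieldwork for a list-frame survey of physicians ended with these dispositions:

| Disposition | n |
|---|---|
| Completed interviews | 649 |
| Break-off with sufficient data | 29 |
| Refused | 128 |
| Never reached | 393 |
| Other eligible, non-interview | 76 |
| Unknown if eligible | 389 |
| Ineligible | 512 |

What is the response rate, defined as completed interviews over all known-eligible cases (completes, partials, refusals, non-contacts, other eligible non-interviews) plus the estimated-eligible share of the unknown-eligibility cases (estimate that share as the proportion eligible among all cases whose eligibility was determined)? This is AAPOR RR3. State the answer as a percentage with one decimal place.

41.8%

Numerator: 649
Eligible (known): 649 + 29 + 128 + 393 + 76 = 1275
e = 1275 / (1275 + 512) = 1275 / 1787 = 0.7135
e × U: 0.7135 × 389 = 277.55
Denom: 1275 + 277.55 = 1552.55
RR3 = 649 / 1552.55 = 0.4180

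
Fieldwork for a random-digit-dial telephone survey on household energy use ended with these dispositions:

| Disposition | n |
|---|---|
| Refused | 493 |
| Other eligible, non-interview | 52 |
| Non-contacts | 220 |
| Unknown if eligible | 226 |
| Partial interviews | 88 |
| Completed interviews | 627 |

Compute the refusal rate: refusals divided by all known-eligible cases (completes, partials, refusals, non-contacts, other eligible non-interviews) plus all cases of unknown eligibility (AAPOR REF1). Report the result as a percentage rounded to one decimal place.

28.9%

Top → 493
Denominator → 627 + 88 + 493 + 220 + 52 + 226 = 1706
REF1 = 493 / 1706 = 0.2890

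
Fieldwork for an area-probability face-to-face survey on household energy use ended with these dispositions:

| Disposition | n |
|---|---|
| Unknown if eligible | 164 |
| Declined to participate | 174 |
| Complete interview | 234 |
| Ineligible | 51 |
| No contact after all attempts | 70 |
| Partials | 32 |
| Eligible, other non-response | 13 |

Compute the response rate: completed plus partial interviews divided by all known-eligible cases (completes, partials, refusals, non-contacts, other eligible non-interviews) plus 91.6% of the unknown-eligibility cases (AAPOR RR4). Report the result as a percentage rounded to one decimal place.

39.5%

Numerator = 234 + 32 = 266
Determined eligible = 234 + 32 + 174 + 70 + 13 = 523
Eligible share of unknowns = 0.9160 × 164 = 150.22
Denom = 523 + 150.22 = 673.22
RR4 = 266 / 673.22 = 0.3951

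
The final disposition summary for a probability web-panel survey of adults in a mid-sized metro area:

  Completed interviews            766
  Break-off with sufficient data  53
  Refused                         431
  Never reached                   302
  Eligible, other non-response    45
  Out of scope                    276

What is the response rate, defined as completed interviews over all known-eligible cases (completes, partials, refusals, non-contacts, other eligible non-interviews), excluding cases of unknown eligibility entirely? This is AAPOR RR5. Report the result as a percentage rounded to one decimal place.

Num = 766
Denom = 766 + 53 + 431 + 302 + 45 = 1597
RR5 = 766 / 1597 = 0.4796

48.0%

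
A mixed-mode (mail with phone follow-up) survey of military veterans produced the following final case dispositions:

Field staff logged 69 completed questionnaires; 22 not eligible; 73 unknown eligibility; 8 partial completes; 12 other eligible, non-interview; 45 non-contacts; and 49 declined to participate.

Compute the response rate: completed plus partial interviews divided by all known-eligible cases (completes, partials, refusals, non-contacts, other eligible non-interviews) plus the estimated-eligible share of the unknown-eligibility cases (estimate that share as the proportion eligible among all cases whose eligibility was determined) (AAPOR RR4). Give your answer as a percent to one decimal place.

Num = 69 + 8 = 77
Eligible (known) = 69 + 8 + 49 + 45 + 12 = 183
e = 183 / (183 + 22) = 183 / 205 = 0.8927
e × U = 0.8927 × 73 = 65.17
Denom = 183 + 65.17 = 248.17
RR4 = 77 / 248.17 = 0.3103

31.0%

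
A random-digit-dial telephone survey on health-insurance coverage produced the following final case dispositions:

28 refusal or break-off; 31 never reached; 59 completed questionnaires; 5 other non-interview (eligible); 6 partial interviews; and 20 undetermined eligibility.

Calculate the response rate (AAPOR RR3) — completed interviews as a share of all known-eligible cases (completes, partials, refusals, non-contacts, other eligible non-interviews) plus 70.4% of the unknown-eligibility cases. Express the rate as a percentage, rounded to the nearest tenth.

Numerator: 59
Known eligible: 59 + 6 + 28 + 31 + 5 = 129
e × U: 0.7040 × 20 = 14.08
Base: 129 + 14.08 = 143.08
RR3 = 59 / 143.08 = 0.4124

41.2%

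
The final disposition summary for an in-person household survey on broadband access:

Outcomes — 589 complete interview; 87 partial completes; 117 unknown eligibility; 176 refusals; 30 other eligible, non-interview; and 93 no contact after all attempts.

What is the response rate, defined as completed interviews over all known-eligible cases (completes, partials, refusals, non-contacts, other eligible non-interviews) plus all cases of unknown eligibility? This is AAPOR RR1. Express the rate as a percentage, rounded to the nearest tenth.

53.9%

Top: 589
Denominator: 589 + 87 + 176 + 93 + 30 + 117 = 1092
RR1 = 589 / 1092 = 0.5394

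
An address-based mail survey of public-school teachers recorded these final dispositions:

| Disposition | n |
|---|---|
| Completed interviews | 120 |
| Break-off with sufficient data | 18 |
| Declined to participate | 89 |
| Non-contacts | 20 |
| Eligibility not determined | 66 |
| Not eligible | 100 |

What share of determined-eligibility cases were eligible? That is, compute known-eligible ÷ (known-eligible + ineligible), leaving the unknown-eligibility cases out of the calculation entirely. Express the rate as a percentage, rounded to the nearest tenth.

71.2%

Determined eligible = 120 + 18 + 89 + 20 = 247
e = 247 / (247 + 100) = 247 / 347 = 0.7118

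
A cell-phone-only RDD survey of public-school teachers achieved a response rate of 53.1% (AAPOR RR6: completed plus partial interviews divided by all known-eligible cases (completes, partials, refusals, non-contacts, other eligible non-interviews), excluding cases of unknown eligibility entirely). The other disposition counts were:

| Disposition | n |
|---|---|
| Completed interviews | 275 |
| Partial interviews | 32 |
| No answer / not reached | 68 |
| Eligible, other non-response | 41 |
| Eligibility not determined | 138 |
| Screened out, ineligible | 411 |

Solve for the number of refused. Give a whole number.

Top = 275 + 32 = 307
RR6 = 307 / D = 0.531
D = 307 / 0.531 = 578.2
Remaining denominator categories sum to 416
refused = 578.2 − 416 ≈ 162

162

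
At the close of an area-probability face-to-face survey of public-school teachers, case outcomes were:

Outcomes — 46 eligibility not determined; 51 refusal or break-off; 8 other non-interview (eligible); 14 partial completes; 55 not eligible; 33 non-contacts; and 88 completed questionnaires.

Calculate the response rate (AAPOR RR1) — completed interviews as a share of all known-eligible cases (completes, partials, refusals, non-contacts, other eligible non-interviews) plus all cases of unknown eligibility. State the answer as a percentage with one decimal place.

36.7%

Numerator = 88
Denom = 88 + 14 + 51 + 33 + 8 + 46 = 240
RR1 = 88 / 240 = 0.3667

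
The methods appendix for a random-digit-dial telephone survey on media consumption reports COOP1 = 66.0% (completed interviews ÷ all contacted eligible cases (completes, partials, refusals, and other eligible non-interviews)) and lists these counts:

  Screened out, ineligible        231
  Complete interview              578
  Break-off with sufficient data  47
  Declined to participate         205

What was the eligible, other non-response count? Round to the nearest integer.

COOP1 = 578 / D = 0.660
D = 578 / 0.660 = 875.8
Rest of base = 830
eligible, other non-response = 875.8 − 830 ≈ 46

46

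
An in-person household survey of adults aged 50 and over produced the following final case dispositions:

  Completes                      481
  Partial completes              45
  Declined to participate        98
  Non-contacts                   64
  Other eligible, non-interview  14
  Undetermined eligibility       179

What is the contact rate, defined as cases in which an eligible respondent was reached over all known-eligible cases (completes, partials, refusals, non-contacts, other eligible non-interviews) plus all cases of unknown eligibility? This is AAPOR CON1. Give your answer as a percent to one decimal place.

Num = 481 + 45 + 98 + 14 = 638
Denominator = 481 + 45 + 98 + 64 + 14 + 179 = 881
CON1 = 638 / 881 = 0.7242

72.4%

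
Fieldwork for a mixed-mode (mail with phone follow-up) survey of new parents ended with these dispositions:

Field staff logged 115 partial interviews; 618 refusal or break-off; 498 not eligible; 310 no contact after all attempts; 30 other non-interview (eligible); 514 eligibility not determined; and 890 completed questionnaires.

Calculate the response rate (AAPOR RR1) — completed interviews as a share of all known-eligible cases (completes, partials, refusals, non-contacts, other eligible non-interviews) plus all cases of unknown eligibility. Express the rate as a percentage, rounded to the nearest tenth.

35.9%

Num: 890
Denom: 890 + 115 + 618 + 310 + 30 + 514 = 2477
RR1 = 890 / 2477 = 0.3593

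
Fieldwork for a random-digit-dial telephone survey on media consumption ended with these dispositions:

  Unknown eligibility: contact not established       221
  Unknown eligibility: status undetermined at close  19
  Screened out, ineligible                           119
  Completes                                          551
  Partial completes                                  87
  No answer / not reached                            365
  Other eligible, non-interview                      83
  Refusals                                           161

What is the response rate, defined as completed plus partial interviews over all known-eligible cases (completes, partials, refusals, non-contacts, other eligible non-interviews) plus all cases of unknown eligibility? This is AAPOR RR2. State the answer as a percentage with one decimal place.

42.9%

Eligibility not determined = 221 + 19 = 240
Top = 551 + 87 = 638
Denominator = 551 + 87 + 161 + 365 + 83 + 240 = 1487
RR2 = 638 / 1487 = 0.4291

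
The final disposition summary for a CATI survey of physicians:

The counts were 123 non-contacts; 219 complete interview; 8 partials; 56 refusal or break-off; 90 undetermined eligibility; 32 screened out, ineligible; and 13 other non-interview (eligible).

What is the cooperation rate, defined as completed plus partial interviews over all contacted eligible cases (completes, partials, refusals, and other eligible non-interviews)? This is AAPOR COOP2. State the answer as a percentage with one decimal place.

76.7%

Top = 219 + 8 = 227
Denom = 219 + 8 + 56 + 13 = 296
COOP2 = 227 / 296 = 0.7669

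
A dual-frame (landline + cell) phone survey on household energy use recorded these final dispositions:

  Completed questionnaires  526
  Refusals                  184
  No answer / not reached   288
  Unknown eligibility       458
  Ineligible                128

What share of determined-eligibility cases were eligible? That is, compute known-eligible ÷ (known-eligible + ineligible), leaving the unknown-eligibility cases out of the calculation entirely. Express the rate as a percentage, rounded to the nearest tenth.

Eligible (known) → 526 + 184 + 288 = 998
e = 998 / (998 + 128) = 998 / 1126 = 0.8863

88.6%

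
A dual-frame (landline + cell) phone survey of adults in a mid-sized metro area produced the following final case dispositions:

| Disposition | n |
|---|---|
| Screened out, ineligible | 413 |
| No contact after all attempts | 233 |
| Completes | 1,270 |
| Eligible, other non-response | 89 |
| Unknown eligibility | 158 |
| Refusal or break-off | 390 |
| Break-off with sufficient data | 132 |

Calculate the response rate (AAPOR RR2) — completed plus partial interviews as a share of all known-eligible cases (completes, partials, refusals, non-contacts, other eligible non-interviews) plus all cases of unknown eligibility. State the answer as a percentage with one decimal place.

Num: 1270 + 132 = 1402
Denom: 1270 + 132 + 390 + 233 + 89 + 158 = 2272
RR2 = 1402 / 2272 = 0.6171

61.7%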